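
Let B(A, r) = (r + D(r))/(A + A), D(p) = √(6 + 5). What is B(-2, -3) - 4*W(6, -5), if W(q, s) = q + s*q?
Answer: 387/4 - √11/4 ≈ 95.921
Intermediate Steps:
W(q, s) = q + q*s
D(p) = √11
B(A, r) = (r + √11)/(2*A) (B(A, r) = (r + √11)/(A + A) = (r + √11)/((2*A)) = (r + √11)*(1/(2*A)) = (r + √11)/(2*A))
B(-2, -3) - 4*W(6, -5) = (½)*(-3 + √11)/(-2) - 24*(1 - 5) = (½)*(-½)*(-3 + √11) - 24*(-4) = (¾ - √11/4) - 4*(-24) = (¾ - √11/4) + 96 = 387/4 - √11/4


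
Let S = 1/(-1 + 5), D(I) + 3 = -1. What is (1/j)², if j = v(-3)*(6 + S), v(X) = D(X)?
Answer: 1/625 ≈ 0.0016000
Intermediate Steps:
D(I) = -4 (D(I) = -3 - 1 = -4)
v(X) = -4
S = ¼ (S = 1/4 = ¼ ≈ 0.25000)
j = -25 (j = -4*(6 + ¼) = -4*25/4 = -25)
(1/j)² = (1/(-25))² = (-1/25)² = 1/625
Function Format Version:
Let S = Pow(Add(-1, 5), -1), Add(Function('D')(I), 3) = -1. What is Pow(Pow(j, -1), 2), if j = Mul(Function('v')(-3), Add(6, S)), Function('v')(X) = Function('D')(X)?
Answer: Rational(1, 625) ≈ 0.0016000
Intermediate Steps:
Function('D')(I) = -4 (Function('D')(I) = Add(-3, -1) = -4)
Function('v')(X) = -4
S = Rational(1, 4) (S = Pow(4, -1) = Rational(1, 4) ≈ 0.25000)
j = -25 (j = Mul(-4, Add(6, Rational(1, 4))) = Mul(-4, Rational(25, 4)) = -25)
Pow(Pow(j, -1), 2) = Pow(Pow(-25, -1), 2) = Pow(Rational(-1, 25), 2) = Rational(1, 625)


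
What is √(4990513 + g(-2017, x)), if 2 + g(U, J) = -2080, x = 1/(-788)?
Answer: √4988431 ≈ 2233.5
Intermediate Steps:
x = -1/788 ≈ -0.0012690
g(U, J) = -2082 (g(U, J) = -2 - 2080 = -2082)
√(4990513 + g(-2017, x)) = √(4990513 - 2082) = √4988431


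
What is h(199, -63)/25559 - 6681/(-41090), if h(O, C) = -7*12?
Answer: 167308119/1050219310 ≈ 0.15931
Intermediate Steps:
h(O, C) = -84
h(199, -63)/25559 - 6681/(-41090) = -84/25559 - 6681/(-41090) = -84*1/25559 - 6681*(-1/41090) = -84/25559 + 6681/41090 = 167308119/1050219310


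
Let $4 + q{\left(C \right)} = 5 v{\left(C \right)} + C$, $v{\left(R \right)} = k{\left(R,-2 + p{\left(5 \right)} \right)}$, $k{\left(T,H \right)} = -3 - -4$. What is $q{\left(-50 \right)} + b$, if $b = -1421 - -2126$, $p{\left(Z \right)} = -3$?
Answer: $656$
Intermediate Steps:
$b = 705$ ($b = -1421 + 2126 = 705$)
$k{\left(T,H \right)} = 1$ ($k{\left(T,H \right)} = -3 + 4 = 1$)
$v{\left(R \right)} = 1$
$q{\left(C \right)} = 1 + C$ ($q{\left(C \right)} = -4 + \left(5 \cdot 1 + C\right) = -4 + \left(5 + C\right) = 1 + C$)
$q{\left(-50 \right)} + b = \left(1 - 50\right) + 705 = -49 + 705 = 656$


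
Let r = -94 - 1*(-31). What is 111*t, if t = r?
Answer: -6993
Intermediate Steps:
r = -63 (r = -94 + 31 = -63)
t = -63
111*t = 111*(-63) = -6993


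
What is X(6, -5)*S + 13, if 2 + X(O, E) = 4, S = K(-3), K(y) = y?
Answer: 7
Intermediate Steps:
S = -3
X(O, E) = 2 (X(O, E) = -2 + 4 = 2)
X(6, -5)*S + 13 = 2*(-3) + 13 = -6 + 13 = 7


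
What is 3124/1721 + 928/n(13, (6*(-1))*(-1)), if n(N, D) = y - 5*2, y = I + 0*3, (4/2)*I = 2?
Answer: -1568972/15489 ≈ -101.30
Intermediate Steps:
I = 1 (I = (1/2)*2 = 1)
y = 1 (y = 1 + 0*3 = 1 + 0 = 1)
n(N, D) = -9 (n(N, D) = 1 - 5*2 = 1 - 10 = -9)
3124/1721 + 928/n(13, (6*(-1))*(-1)) = 3124/1721 + 928/(-9) = 3124*(1/1721) + 928*(-1/9) = 3124/1721 - 928/9 = -1568972/15489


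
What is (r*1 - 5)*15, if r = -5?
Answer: -150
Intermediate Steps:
(r*1 - 5)*15 = (-5*1 - 5)*15 = (-5 - 5)*15 = -10*15 = -150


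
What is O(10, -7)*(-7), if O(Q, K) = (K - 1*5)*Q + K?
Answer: 889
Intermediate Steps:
O(Q, K) = K + Q*(-5 + K) (O(Q, K) = (K - 5)*Q + K = (-5 + K)*Q + K = Q*(-5 + K) + K = K + Q*(-5 + K))
O(10, -7)*(-7) = (-7 - 5*10 - 7*10)*(-7) = (-7 - 50 - 70)*(-7) = -127*(-7) = 889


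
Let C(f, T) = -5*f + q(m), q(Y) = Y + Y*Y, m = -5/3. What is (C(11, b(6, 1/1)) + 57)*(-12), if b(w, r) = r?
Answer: -112/3 ≈ -37.333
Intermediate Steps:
m = -5/3 (m = -5*⅓ = -5/3 ≈ -1.6667)
q(Y) = Y + Y²
C(f, T) = 10/9 - 5*f (C(f, T) = -5*f - 5*(1 - 5/3)/3 = -5*f - 5/3*(-⅔) = -5*f + 10/9 = 10/9 - 5*f)
(C(11, b(6, 1/1)) + 57)*(-12) = ((10/9 - 5*11) + 57)*(-12) = ((10/9 - 55) + 57)*(-12) = (-485/9 + 57)*(-12) = (28/9)*(-12) = -112/3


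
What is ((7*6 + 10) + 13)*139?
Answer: 9035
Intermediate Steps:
((7*6 + 10) + 13)*139 = ((42 + 10) + 13)*139 = (52 + 13)*139 = 65*139 = 9035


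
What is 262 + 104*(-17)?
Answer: -1506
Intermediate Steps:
262 + 104*(-17) = 262 - 1768 = -1506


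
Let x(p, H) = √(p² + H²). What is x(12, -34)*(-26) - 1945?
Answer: -1945 - 260*√13 ≈ -2882.4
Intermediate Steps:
x(p, H) = √(H² + p²)
x(12, -34)*(-26) - 1945 = √((-34)² + 12²)*(-26) - 1945 = √(1156 + 144)*(-26) - 1945 = √1300*(-26) - 1945 = (10*√13)*(-26) - 1945 = -260*√13 - 1945 = -1945 - 260*√13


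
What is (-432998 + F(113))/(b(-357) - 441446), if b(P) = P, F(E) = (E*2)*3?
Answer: 432320/441803 ≈ 0.97854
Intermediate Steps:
F(E) = 6*E (F(E) = (2*E)*3 = 6*E)
(-432998 + F(113))/(b(-357) - 441446) = (-432998 + 6*113)/(-357 - 441446) = (-432998 + 678)/(-441803) = -432320*(-1/441803) = 432320/441803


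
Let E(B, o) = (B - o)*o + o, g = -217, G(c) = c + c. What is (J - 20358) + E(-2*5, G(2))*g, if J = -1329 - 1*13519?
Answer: -23922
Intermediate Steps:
G(c) = 2*c
E(B, o) = o + o*(B - o) (E(B, o) = o*(B - o) + o = o + o*(B - o))
J = -14848 (J = -1329 - 13519 = -14848)
(J - 20358) + E(-2*5, G(2))*g = (-14848 - 20358) + ((2*2)*(1 - 2*5 - 2*2))*(-217) = -35206 + (4*(1 - 10 - 1*4))*(-217) = -35206 + (4*(1 - 10 - 4))*(-217) = -35206 + (4*(-13))*(-217) = -35206 - 52*(-217) = -35206 + 11284 = -23922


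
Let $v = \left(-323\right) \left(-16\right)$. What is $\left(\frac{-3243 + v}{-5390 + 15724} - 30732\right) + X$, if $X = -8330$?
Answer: $- \frac{403664783}{10334} \approx -39062.0$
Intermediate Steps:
$v = 5168$
$\left(\frac{-3243 + v}{-5390 + 15724} - 30732\right) + X = \left(\frac{-3243 + 5168}{-5390 + 15724} - 30732\right) - 8330 = \left(\frac{1925}{10334} - 30732\right) - 8330 = - \frac{317582563}{10334} - 8330 = - \frac{403664783}{10334}$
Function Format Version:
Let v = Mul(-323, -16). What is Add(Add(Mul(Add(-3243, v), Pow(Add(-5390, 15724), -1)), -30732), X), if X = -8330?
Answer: Rational(-403664783, 10334) ≈ -39062.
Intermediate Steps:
v = 5168
Add(Add(Mul(Add(-3243, v), Pow(Add(-5390, 15724), -1)), -30732), X) = Add(Add(Mul(Add(-3243, 5168), Pow(Add(-5390, 15724), -1)), -30732), -8330) = Add(Add(Mul(1925, Pow(10334, -1)), -30732), -8330) = Add(Add(Mul(1925, Rational(1, 10334)), -30732), -8330) = Add(Add(Rational(1925, 10334), -30732), -8330) = Add(Rational(-317582563, 10334), -8330) = Rational(-403664783, 10334)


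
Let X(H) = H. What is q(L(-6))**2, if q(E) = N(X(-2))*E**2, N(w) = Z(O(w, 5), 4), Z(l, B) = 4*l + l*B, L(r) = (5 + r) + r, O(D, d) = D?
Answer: 614656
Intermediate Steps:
L(r) = 5 + 2*r
Z(l, B) = 4*l + B*l
N(w) = 8*w (N(w) = w*(4 + 4) = w*8 = 8*w)
q(E) = -16*E**2 (q(E) = (8*(-2))*E**2 = -16*E**2)
q(L(-6))**2 = (-16*(5 + 2*(-6))**2)**2 = (-16*(5 - 12)**2)**2 = (-16*(-7)**2)**2 = (-16*49)**2 = (-784)**2 = 614656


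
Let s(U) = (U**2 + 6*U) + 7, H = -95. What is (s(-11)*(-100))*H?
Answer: 589000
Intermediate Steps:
s(U) = 7 + U**2 + 6*U
(s(-11)*(-100))*H = ((7 + (-11)**2 + 6*(-11))*(-100))*(-95) = ((7 + 121 - 66)*(-100))*(-95) = (62*(-100))*(-95) = -6200*(-95) = 589000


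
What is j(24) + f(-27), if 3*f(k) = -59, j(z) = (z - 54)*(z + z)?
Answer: -4379/3 ≈ -1459.7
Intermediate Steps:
j(z) = 2*z*(-54 + z) (j(z) = (-54 + z)*(2*z) = 2*z*(-54 + z))
f(k) = -59/3 (f(k) = (⅓)*(-59) = -59/3)
j(24) + f(-27) = 2*24*(-54 + 24) - 59/3 = 2*24*(-30) - 59/3 = -1440 - 59/3 = -4379/3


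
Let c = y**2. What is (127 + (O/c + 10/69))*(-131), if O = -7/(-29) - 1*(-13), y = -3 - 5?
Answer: -33382861/2001 ≈ -16683.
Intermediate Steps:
y = -8
O = 384/29 (O = -7*(-1/29) + 13 = 7/29 + 13 = 384/29 ≈ 13.241)
c = 64 (c = (-8)**2 = 64)
(127 + (O/c + 10/69))*(-131) = (127 + ((384/29)/64 + 10/69))*(-131) = (127 + ((384/29)*(1/64) + 10*(1/69)))*(-131) = (127 + (6/29 + 10/69))*(-131) = (127 + 704/2001)*(-131) = (254831/2001)*(-131) = -33382861/2001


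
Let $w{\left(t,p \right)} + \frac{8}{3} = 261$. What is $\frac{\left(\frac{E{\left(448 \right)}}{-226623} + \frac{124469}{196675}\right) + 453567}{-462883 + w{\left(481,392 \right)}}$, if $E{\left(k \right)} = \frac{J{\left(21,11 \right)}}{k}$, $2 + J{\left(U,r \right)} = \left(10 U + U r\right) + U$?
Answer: $- \frac{119167991633511101}{121547589405653600} \approx -0.98042$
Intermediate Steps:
$w{\left(t,p \right)} = \frac{775}{3}$ ($w{\left(t,p \right)} = - \frac{8}{3} + 261 = \frac{775}{3}$)
$J{\left(U,r \right)} = -2 + 11 U + U r$ ($J{\left(U,r \right)} = -2 + \left(\left(10 U + U r\right) + U\right) = -2 + \left(11 U + U r\right) = -2 + 11 U + U r$)
$E{\left(k \right)} = \frac{460}{k}$ ($E{\left(k \right)} = \frac{-2 + 11 \cdot 21 + 21 \cdot 11}{k} = \frac{-2 + 231 + 231}{k} = \frac{460}{k}$)
$\frac{\left(\frac{E{\left(448 \right)}}{-226623} + \frac{124469}{196675}\right) + 453567}{-462883 + w{\left(481,392 \right)}} = \frac{\left(\frac{460 \cdot \frac{1}{448}}{-226623} + \frac{124469}{196675}\right) + 453567}{-462883 + \frac{775}{3}} = \frac{\left(460 \cdot \frac{1}{448} \left(- \frac{1}{226623}\right) + 124469 \cdot \frac{1}{196675}\right) + 453567}{- \frac{1387874}{3}} = \left(\left(\frac{115}{112} \left(- \frac{1}{226623}\right) + \frac{124469}{196675}\right) + 453567\right) \left(- \frac{3}{1387874}\right) = \left(\left(- \frac{115}{25381776} + \frac{124469}{196675}\right) + 453567\right) \left(- \frac{3}{1387874}\right) = \left(\frac{3159221659319}{4991960794800} + 453567\right) \left(- \frac{3}{1387874}\right) = \frac{2264191841036710919}{4991960794800} \left(- \frac{3}{1387874}\right) = - \frac{119167991633511101}{121547589405653600}$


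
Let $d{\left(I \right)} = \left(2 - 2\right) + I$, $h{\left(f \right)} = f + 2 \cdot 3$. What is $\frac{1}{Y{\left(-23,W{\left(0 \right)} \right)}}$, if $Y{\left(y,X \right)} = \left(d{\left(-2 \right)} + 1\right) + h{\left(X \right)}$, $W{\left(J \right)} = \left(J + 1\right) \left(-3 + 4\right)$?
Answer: $\frac{1}{6} \approx 0.16667$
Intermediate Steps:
$h{\left(f \right)} = 6 + f$ ($h{\left(f \right)} = f + 6 = 6 + f$)
$d{\left(I \right)} = I$ ($d{\left(I \right)} = 0 + I = I$)
$W{\left(J \right)} = 1 + J$ ($W{\left(J \right)} = \left(1 + J\right) 1 = 1 + J$)
$Y{\left(y,X \right)} = 5 + X$ ($Y{\left(y,X \right)} = \left(-2 + 1\right) + \left(6 + X\right) = -1 + \left(6 + X\right) = 5 + X$)
$\frac{1}{Y{\left(-23,W{\left(0 \right)} \right)}} = \frac{1}{5 + \left(1 + 0\right)} = \frac{1}{5 + 1} = \frac{1}{6}$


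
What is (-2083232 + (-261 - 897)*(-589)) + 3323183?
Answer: 1922013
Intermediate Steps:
(-2083232 + (-261 - 897)*(-589)) + 3323183 = (-2083232 - 1158*(-589)) + 3323183 = (-2083232 + 682062) + 3323183 = -1401170 + 3323183 = 1922013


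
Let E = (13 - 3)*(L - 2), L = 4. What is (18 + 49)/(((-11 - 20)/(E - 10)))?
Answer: -670/31 ≈ -21.613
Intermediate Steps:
E = 20 (E = (13 - 3)*(4 - 2) = 10*2 = 20)
(18 + 49)/(((-11 - 20)/(E - 10))) = (18 + 49)/(((-11 - 20)/(20 - 10))) = 67/((-31/10)) = 67/((-31*⅒)) = 67/(-31/10) = 67*(-10/31) = -670/31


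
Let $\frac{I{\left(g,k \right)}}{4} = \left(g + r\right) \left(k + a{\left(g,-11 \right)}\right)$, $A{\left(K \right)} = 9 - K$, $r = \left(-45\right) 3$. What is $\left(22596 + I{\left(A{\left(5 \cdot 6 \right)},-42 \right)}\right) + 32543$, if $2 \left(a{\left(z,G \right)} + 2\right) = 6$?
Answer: $80723$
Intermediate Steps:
$a{\left(z,G \right)} = 1$ ($a{\left(z,G \right)} = -2 + \frac{1}{2} \cdot 6 = -2 + 3 = 1$)
$r = -135$
$I{\left(g,k \right)} = 4 \left(1 + k\right) \left(-135 + g\right)$ ($I{\left(g,k \right)} = 4 \left(g - 135\right) \left(k + 1\right) = 4 \left(-135 + g\right) \left(1 + k\right) = 4 \left(1 + k\right) \left(-135 + g\right)$)
$\left(22596 + I{\left(A{\left(5 \cdot 6 \right)},-42 \right)}\right) + 32543 = \left(22596 + \left(-540 - -22680 + 4 \left(9 - 5 \cdot 6\right) + 4 \left(9 - 5 \cdot 6\right) \left(-42\right)\right)\right) + 32543 = \left(22596 + \left(-540 + 22680 + 4 \left(9 - 30\right) + 4 \left(9 - 30\right) \left(-42\right)\right)\right) + 32543 = \left(22596 + \left(-540 + 22680 + 4 \left(-21\right) + 4 \left(-21\right) \left(-42\right)\right)\right) + 32543 = \left(22596 + \left(-540 + 22680 - 84 + 3528\right)\right) + 32543 = \left(22596 + 25584\right) + 32543 = 48180 + 32543 = 80723$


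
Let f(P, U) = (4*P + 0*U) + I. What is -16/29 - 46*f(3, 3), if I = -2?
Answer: -13356/29 ≈ -460.55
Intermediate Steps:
f(P, U) = -2 + 4*P (f(P, U) = (4*P + 0*U) - 2 = (4*P + 0) - 2 = 4*P - 2 = -2 + 4*P)
-16/29 - 46*f(3, 3) = -16/29 - 46*(-2 + 4*3) = -16*1/29 - 46*(-2 + 12) = -16/29 - 46*10 = -16/29 - 460 = -13356/29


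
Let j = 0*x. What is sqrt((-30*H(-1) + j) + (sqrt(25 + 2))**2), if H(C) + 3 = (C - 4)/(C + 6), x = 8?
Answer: 7*sqrt(3) ≈ 12.124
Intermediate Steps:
H(C) = -3 + (-4 + C)/(6 + C) (H(C) = -3 + (C - 4)/(C + 6) = -3 + (-4 + C)/(6 + C))
j = 0 (j = 0*8 = 0)
sqrt((-30*H(-1) + j) + (sqrt(25 + 2))**2) = sqrt((-60*(-11 - 1*(-1))/(6 - 1) + 0) + (sqrt(25 + 2))**2) = sqrt((-60*(-11 + 1)/5 + 0) + (sqrt(27))**2) = sqrt((-60*(-10)/5 + 0) + (3*sqrt(3))**2) = sqrt((-30*(-4) + 0) + 27) = sqrt((120 + 0) + 27) = sqrt(120 + 27) = sqrt(147) = 7*sqrt(3)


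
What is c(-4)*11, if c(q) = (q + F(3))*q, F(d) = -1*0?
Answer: 176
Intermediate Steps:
F(d) = 0
c(q) = q**2 (c(q) = (q + 0)*q = q*q = q**2)
c(-4)*11 = (-4)**2*11 = 16*11 = 176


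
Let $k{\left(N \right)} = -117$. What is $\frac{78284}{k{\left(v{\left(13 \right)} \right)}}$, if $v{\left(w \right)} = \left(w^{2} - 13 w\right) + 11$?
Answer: $- \frac{78284}{117} \approx -669.09$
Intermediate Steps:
$v{\left(w \right)} = 11 + w^{2} - 13 w$
$\frac{78284}{k{\left(v{\left(13 \right)} \right)}} = \frac{78284}{-117} = 78284 \left(- \frac{1}{117}\right) = - \frac{78284}{117}$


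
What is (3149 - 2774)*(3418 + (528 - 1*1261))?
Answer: 1006875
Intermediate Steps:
(3149 - 2774)*(3418 + (528 - 1*1261)) = 375*(3418 + (528 - 1261)) = 375*(3418 - 733) = 375*2685 = 1006875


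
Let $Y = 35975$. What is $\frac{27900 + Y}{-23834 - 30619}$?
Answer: $- \frac{9125}{7779} \approx -1.173$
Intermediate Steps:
$\frac{27900 + Y}{-23834 - 30619} = \frac{27900 + 35975}{-23834 - 30619} = \frac{63875}{-54453} = 63875 \left(- \frac{1}{54453}\right) = - \frac{9125}{7779}$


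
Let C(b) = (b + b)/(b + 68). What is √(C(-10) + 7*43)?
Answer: √252851/29 ≈ 17.339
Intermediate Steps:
C(b) = 2*b/(68 + b) (C(b) = (2*b)/(68 + b) = 2*b/(68 + b))
√(C(-10) + 7*43) = √(2*(-10)/(68 - 10) + 7*43) = √(2*(-10)/58 + 301) = √(2*(-10)*(1/58) + 301) = √(-10/29 + 301) = √(8719/29) = √252851/29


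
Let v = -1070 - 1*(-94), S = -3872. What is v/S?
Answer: 61/242 ≈ 0.25207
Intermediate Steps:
v = -976 (v = -1070 + 94 = -976)
v/S = -976/(-3872) = -976*(-1/3872) = 61/242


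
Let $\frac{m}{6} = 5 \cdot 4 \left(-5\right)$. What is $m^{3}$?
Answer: $-216000000$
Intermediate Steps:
$m = -600$ ($m = 6 \cdot 5 \cdot 4 \left(-5\right) = 6 \cdot 20 \left(-5\right) = 6 \left(-100\right) = -600$)
$m^{3} = \left(-600\right)^{3} = -216000000$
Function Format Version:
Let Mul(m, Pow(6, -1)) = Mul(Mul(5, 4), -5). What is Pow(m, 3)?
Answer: -216000000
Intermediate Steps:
m = -600 (m = Mul(6, Mul(Mul(5, 4), -5)) = Mul(6, Mul(20, -5)) = Mul(6, -100) = -600)
Pow(m, 3) = Pow(-600, 3) = -216000000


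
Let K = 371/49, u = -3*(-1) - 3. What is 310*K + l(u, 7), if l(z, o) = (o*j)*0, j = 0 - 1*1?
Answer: 16430/7 ≈ 2347.1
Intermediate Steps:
j = -1 (j = 0 - 1 = -1)
u = 0 (u = 3 - 3 = 0)
l(z, o) = 0 (l(z, o) = (o*(-1))*0 = -o*0 = 0)
K = 53/7 (K = 371*(1/49) = 53/7 ≈ 7.5714)
310*K + l(u, 7) = 310*(53/7) + 0 = 16430/7 + 0 = 16430/7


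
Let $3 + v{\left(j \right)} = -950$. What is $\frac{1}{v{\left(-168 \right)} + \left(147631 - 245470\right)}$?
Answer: $- \frac{1}{98792} \approx -1.0122 \cdot 10^{-5}$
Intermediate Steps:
$v{\left(j \right)} = -953$ ($v{\left(j \right)} = -3 - 950 = -953$)
$\frac{1}{v{\left(-168 \right)} + \left(147631 - 245470\right)} = \frac{1}{-953 + \left(147631 - 245470\right)} = \frac{1}{-953 - 97839} = \frac{1}{-98792} = - \frac{1}{98792}$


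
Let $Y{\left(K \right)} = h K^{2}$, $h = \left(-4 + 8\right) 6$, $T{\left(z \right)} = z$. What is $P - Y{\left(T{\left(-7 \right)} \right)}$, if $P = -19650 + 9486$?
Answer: $-11340$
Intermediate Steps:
$h = 24$ ($h = 4 \cdot 6 = 24$)
$P = -10164$
$Y{\left(K \right)} = 24 K^{2}$
$P - Y{\left(T{\left(-7 \right)} \right)} = -10164 - 24 \left(-7\right)^{2} = -10164 - 24 \cdot 49 = -10164 - 1176 = -11340$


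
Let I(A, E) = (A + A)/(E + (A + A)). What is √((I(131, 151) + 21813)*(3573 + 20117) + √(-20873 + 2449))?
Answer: √(88144089033070 + 2387966*I*√94)/413 ≈ 22732.0 + 0.0029855*I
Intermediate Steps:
I(A, E) = 2*A/(E + 2*A) (I(A, E) = (2*A)/(E + 2*A) = 2*A/(E + 2*A))
√((I(131, 151) + 21813)*(3573 + 20117) + √(-20873 + 2449)) = √((2*131/(151 + 2*131) + 21813)*(3573 + 20117) + √(-20873 + 2449)) = √((2*131/(151 + 262) + 21813)*23690 + √(-18424)) = √((2*131/413 + 21813)*23690 + 14*I*√94) = √((2*131*(1/413) + 21813)*23690 + 14*I*√94) = √((262/413 + 21813)*23690 + 14*I*√94) = √((9009031/413)*23690 + 14*I*√94) = √(213423944390/413 + 14*I*√94)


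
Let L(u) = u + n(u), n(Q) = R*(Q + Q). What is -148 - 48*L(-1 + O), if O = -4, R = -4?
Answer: -1828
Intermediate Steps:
n(Q) = -8*Q (n(Q) = -4*(Q + Q) = -8*Q)
L(u) = -7*u (L(u) = u - 8*u = -7*u)
-148 - 48*L(-1 + O) = -148 - (-336)*(-1 - 4) = -148 - (-336)*(-5) = -148 - 48*35 = -148 - 1680 = -1828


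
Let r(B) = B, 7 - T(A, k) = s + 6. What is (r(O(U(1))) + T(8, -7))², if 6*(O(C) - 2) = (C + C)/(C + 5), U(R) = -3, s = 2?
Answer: ¼ ≈ 0.25000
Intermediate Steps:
T(A, k) = -1 (T(A, k) = 7 - (2 + 6) = 7 - 1*8 = 7 - 8 = -1)
O(C) = 2 + C/(3*(5 + C)) (O(C) = 2 + ((C + C)/(C + 5))/6 = 2 + ((2*C)/(5 + C))/6 = 2 + (2*C/(5 + C))/6 = 2 + C/(3*(5 + C)))
(r(O(U(1))) + T(8, -7))² = ((30 + 7*(-3))/(3*(5 - 3)) - 1)² = ((⅓)*(30 - 21)/2 - 1)² = ((⅓)*(½)*9 - 1)² = (3/2 - 1)² = (½)² = ¼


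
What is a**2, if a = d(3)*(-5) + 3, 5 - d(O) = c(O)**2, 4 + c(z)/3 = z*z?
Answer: 1216609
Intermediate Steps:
c(z) = -12 + 3*z**2 (c(z) = -12 + 3*(z*z) = -12 + 3*z**2)
d(O) = 5 - (-12 + 3*O**2)**2
a = 1103 (a = (5 - 9*(-4 + 3**2)**2)*(-5) + 3 = (5 - 9*(-4 + 9)**2)*(-5) + 3 = (5 - 9*5**2)*(-5) + 3 = (5 - 9*25)*(-5) + 3 = (5 - 225)*(-5) + 3 = -220*(-5) + 3 = 1100 + 3 = 1103)
a**2 = 1103**2 = 1216609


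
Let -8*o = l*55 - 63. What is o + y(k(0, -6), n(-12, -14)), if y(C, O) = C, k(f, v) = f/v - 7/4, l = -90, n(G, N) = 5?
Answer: 4999/8 ≈ 624.88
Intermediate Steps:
k(f, v) = -7/4 + f/v (k(f, v) = f/v - 7*¼ = f/v - 7/4 = -7/4 + f/v)
o = 5013/8 (o = -(-90*55 - 63)/8 = -(-4950 - 63)/8 = -⅛*(-5013) = 5013/8 ≈ 626.63)
o + y(k(0, -6), n(-12, -14)) = 5013/8 + (-7/4 + 0/(-6)) = 5013/8 + (-7/4 + 0*(-⅙)) = 5013/8 + (-7/4 + 0) = 5013/8 - 7/4 = 4999/8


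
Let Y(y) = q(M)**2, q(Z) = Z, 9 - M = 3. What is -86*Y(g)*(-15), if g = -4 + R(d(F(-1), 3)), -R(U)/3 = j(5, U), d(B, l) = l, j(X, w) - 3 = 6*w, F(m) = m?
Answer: 46440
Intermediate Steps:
M = 6 (M = 9 - 1*3 = 9 - 3 = 6)
j(X, w) = 3 + 6*w
R(U) = -9 - 18*U (R(U) = -3*(3 + 6*U) = -9 - 18*U)
g = -67 (g = -4 + (-9 - 18*3) = -4 + (-9 - 54) = -4 - 63 = -67)
Y(y) = 36 (Y(y) = 6**2 = 36)
-86*Y(g)*(-15) = -86*36*(-15) = -3096*(-15) = 46440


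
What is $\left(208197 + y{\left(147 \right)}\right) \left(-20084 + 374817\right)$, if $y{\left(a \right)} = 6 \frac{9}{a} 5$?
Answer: $\frac{3618894899619}{49} \approx 7.3855 \cdot 10^{10}$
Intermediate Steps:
$y{\left(a \right)} = \frac{270}{a}$ ($y{\left(a \right)} = \frac{54}{a} 5 = \frac{270}{a}$)
$\left(208197 + y{\left(147 \right)}\right) \left(-20084 + 374817\right) = \left(208197 + \frac{270}{147}\right) \left(-20084 + 374817\right) = \left(208197 + 270 \cdot \frac{1}{147}\right) 354733 = \left(208197 + \frac{90}{49}\right) 354733 = \frac{10201743}{49} \cdot 354733 = \frac{3618894899619}{49}$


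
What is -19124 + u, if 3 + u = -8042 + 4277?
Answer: -22892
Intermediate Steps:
u = -3768 (u = -3 + (-8042 + 4277) = -3 - 3765 = -3768)
-19124 + u = -19124 - 3768 = -22892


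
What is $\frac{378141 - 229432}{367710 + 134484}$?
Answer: $\frac{13519}{45654} \approx 0.29612$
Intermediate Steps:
$\frac{378141 - 229432}{367710 + 134484} = \frac{148709}{502194} = 148709 \cdot \frac{1}{502194} = \frac{13519}{45654}$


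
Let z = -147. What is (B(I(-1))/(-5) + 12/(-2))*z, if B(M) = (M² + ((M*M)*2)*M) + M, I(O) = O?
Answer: 4116/5 ≈ 823.20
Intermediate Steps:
B(M) = M + M² + 2*M³ (B(M) = (M² + (M²*2)*M) + M = (M² + (2*M²)*M) + M = (M² + 2*M³) + M = M + M² + 2*M³)
(B(I(-1))/(-5) + 12/(-2))*z = (-(1 - 1 + 2*(-1)²)/(-5) + 12/(-2))*(-147) = (-(1 - 1 + 2*1)*(-⅕) + 12*(-½))*(-147) = (-(1 - 1 + 2)*(-⅕) - 6)*(-147) = (-1*2*(-⅕) - 6)*(-147) = (-2*(-⅕) - 6)*(-147) = (⅖ - 6)*(-147) = -28/5*(-147) = 4116/5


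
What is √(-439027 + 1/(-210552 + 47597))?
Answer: I*√11658068726102630/162955 ≈ 662.59*I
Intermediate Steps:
√(-439027 + 1/(-210552 + 47597)) = √(-439027 + 1/(-162955)) = √(-439027 - 1/162955) = √(-71541644786/162955) = I*√11658068726102630/162955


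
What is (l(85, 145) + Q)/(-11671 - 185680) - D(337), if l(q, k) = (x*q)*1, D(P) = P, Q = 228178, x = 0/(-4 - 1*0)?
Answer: -66735465/197351 ≈ -338.16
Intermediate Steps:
x = 0 (x = 0/(-4 + 0) = 0/(-4) = 0*(-¼) = 0)
l(q, k) = 0 (l(q, k) = (0*q)*1 = 0*1 = 0)
(l(85, 145) + Q)/(-11671 - 185680) - D(337) = (0 + 228178)/(-11671 - 185680) - 1*337 = 228178/(-197351) - 337 = 228178*(-1/197351) - 337 = -228178/197351 - 337 = -66735465/197351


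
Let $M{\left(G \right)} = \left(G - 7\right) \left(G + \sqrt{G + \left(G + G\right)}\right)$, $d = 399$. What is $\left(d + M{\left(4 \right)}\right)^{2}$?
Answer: $149877 - 4644 \sqrt{3} \approx 1.4183 \cdot 10^{5}$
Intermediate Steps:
$M{\left(G \right)} = \left(-7 + G\right) \left(G + \sqrt{3} \sqrt{G}\right)$ ($M{\left(G \right)} = \left(-7 + G\right) \left(G + \sqrt{G + 2 G}\right) = \left(-7 + G\right) \left(G + \sqrt{3 G}\right) = \left(-7 + G\right) \left(G + \sqrt{3} \sqrt{G}\right)$)
$\left(d + M{\left(4 \right)}\right)^{2} = \left(399 + \left(4^{2} - 28 + \sqrt{3} \cdot 4^{\frac{3}{2}} - 7 \sqrt{3} \sqrt{4}\right)\right)^{2} = \left(399 + \left(16 - 28 + \sqrt{3} \cdot 8 - 7 \sqrt{3} \cdot 2\right)\right)^{2} = \left(399 + \left(16 - 28 + 8 \sqrt{3} - 14 \sqrt{3}\right)\right)^{2} = \left(399 - \left(12 + 6 \sqrt{3}\right)\right)^{2} = \left(387 - 6 \sqrt{3}\right)^{2}$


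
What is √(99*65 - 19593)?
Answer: 3*I*√1462 ≈ 114.71*I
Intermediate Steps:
√(99*65 - 19593) = √(6435 - 19593) = √(-13158) = 3*I*√1462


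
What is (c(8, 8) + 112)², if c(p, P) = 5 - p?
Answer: 11881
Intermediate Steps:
(c(8, 8) + 112)² = ((5 - 1*8) + 112)² = ((5 - 8) + 112)² = (-3 + 112)² = 109² = 11881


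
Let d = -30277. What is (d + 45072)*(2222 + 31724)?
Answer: 502231070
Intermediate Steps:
(d + 45072)*(2222 + 31724) = (-30277 + 45072)*(2222 + 31724) = 14795*33946 = 502231070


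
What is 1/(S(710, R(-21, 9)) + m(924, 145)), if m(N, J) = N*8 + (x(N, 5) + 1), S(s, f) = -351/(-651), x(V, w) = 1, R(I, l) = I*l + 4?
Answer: 217/1604615 ≈ 0.00013524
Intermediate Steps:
R(I, l) = 4 + I*l
S(s, f) = 117/217 (S(s, f) = -351*(-1/651) = 117/217)
m(N, J) = 2 + 8*N (m(N, J) = N*8 + (1 + 1) = 8*N + 2 = 2 + 8*N)
1/(S(710, R(-21, 9)) + m(924, 145)) = 1/(117/217 + (2 + 8*924)) = 1/(117/217 + (2 + 7392)) = 1/(117/217 + 7394) = 1/(1604615/217) = 217/1604615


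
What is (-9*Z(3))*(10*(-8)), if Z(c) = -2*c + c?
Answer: -2160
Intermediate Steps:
Z(c) = -c
(-9*Z(3))*(10*(-8)) = (-(-9)*3)*(10*(-8)) = -9*(-3)*(-80) = 27*(-80) = -2160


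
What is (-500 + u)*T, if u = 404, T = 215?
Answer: -20640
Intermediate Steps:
(-500 + u)*T = (-500 + 404)*215 = -96*215 = -20640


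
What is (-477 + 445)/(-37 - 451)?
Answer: 4/61 ≈ 0.065574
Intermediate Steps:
(-477 + 445)/(-37 - 451) = -32/(-488) = -32*(-1/488) = 4/61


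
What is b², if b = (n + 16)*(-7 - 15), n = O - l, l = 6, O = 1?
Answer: 58564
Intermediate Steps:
n = -5 (n = 1 - 1*6 = 1 - 6 = -5)
b = -242 (b = (-5 + 16)*(-7 - 15) = 11*(-22) = -242)
b² = (-242)² = 58564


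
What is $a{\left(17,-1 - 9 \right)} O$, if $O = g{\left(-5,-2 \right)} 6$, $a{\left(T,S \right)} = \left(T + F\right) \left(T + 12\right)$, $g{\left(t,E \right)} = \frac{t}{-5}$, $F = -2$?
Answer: $2610$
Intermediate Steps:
$g{\left(t,E \right)} = - \frac{t}{5}$ ($g{\left(t,E \right)} = t \left(- \frac{1}{5}\right) = - \frac{t}{5}$)
$a{\left(T,S \right)} = \left(-2 + T\right) \left(12 + T\right)$ ($a{\left(T,S \right)} = \left(T - 2\right) \left(T + 12\right) = \left(-2 + T\right) \left(12 + T\right)$)
$O = 6$ ($O = \left(- \frac{1}{5}\right) \left(-5\right) 6 = 1 \cdot 6 = 6$)
$a{\left(17,-1 - 9 \right)} O = \left(-24 + 17^{2} + 10 \cdot 17\right) 6 = \left(-24 + 289 + 170\right) 6 = 435 \cdot 6 = 2610$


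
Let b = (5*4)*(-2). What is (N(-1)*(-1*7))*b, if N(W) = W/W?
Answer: 280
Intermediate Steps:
N(W) = 1
b = -40 (b = 20*(-2) = -40)
(N(-1)*(-1*7))*b = (1*(-1*7))*(-40) = (1*(-7))*(-40) = -7*(-40) = 280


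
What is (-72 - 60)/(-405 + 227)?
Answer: 66/89 ≈ 0.74157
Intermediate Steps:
(-72 - 60)/(-405 + 227) = -132/(-178) = -132*(-1/178) = 66/89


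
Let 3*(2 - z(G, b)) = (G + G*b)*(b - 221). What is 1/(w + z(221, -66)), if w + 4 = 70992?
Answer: -3/3909785 ≈ -7.6731e-7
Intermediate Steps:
w = 70988 (w = -4 + 70992 = 70988)
z(G, b) = 2 - (-221 + b)*(G + G*b)/3 (z(G, b) = 2 - (G + G*b)*(b - 221)/3 = 2 - (G + G*b)*(-221 + b)/3 = 2 - (-221 + b)*(G + G*b)/3)
1/(w + z(221, -66)) = 1/(70988 + (2 + (221/3)*221 - 1/3*221*(-66)**2 + (220/3)*221*(-66))) = 1/(70988 + (2 + 48841/3 - 1/3*221*4356 - 1069640)) = 1/(70988 + (2 + 48841/3 - 320892 - 1069640)) = 1/(70988 - 4122749/3) = 1/(-3909785/3) = -3/3909785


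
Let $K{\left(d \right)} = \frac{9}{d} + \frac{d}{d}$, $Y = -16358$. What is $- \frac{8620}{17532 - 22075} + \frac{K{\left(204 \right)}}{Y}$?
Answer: $\frac{9588082727}{5053378792} \approx 1.8974$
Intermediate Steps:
$K{\left(d \right)} = 1 + \frac{9}{d}$ ($K{\left(d \right)} = \frac{9}{d} + 1 = 1 + \frac{9}{d}$)
$- \frac{8620}{17532 - 22075} + \frac{K{\left(204 \right)}}{Y} = - \frac{8620}{17532 - 22075} + \frac{\frac{1}{204} \left(9 + 204\right)}{-16358} = - \frac{8620}{-4543} + \frac{1}{204} \cdot 213 \left(- \frac{1}{16358}\right) = \left(-8620\right) \left(- \frac{1}{4543}\right) + \frac{71}{68} \left(- \frac{1}{16358}\right) = \frac{8620}{4543} - \frac{71}{1112344} = \frac{9588082727}{5053378792}$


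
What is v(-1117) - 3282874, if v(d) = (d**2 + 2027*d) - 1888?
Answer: -4301232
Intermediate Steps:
v(d) = -1888 + d**2 + 2027*d
v(-1117) - 3282874 = (-1888 + (-1117)**2 + 2027*(-1117)) - 3282874 = (-1888 + 1247689 - 2264159) - 3282874 = -1018358 - 3282874 = -4301232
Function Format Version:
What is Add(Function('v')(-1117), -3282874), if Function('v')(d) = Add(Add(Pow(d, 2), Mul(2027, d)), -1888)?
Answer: -4301232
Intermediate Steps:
Function('v')(d) = Add(-1888, Pow(d, 2), Mul(2027, d))
Add(Function('v')(-1117), -3282874) = Add(Add(-1888, Pow(-1117, 2), Mul(2027, -1117)), -3282874) = Add(Add(-1888, 1247689, -2264159), -3282874) = Add(-1018358, -3282874) = -4301232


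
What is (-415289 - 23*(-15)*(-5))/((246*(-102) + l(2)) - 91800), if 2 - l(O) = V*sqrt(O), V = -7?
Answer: 24372383230/6831636001 + 1459549*sqrt(2)/6831636001 ≈ 3.5679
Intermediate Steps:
l(O) = 2 + 7*sqrt(O) (l(O) = 2 - (-7)*sqrt(O) = 2 + 7*sqrt(O))
(-415289 - 23*(-15)*(-5))/((246*(-102) + l(2)) - 91800) = (-415289 - 23*(-15)*(-5))/((246*(-102) + (2 + 7*sqrt(2))) - 91800) = (-415289 + 345*(-5))/((-25092 + (2 + 7*sqrt(2))) - 91800) = (-415289 - 1725)/((-25090 + 7*sqrt(2)) - 91800) = -417014/(-116890 + 7*sqrt(2))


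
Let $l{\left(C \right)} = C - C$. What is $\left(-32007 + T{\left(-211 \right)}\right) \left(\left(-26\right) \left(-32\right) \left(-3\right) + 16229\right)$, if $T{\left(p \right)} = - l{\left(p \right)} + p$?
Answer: $-442449794$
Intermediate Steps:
$l{\left(C \right)} = 0$
$T{\left(p \right)} = p$ ($T{\left(p \right)} = \left(-1\right) 0 + p = 0 + p = p$)
$\left(-32007 + T{\left(-211 \right)}\right) \left(\left(-26\right) \left(-32\right) \left(-3\right) + 16229\right) = \left(-32007 - 211\right) \left(\left(-26\right) \left(-32\right) \left(-3\right) + 16229\right) = - 32218 \left(832 \left(-3\right) + 16229\right) = - 32218 \left(-2496 + 16229\right) = \left(-32218\right) 13733 = -442449794$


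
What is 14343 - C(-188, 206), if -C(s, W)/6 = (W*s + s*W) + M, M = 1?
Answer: -450387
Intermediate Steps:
C(s, W) = -6 - 12*W*s (C(s, W) = -6*((W*s + s*W) + 1) = -6*((W*s + W*s) + 1) = -6*(2*W*s + 1) = -6*(1 + 2*W*s) = -6 - 12*W*s)
14343 - C(-188, 206) = 14343 - (-6 - 12*206*(-188)) = 14343 - (-6 + 464736) = 14343 - 1*464730 = 14343 - 464730 = -450387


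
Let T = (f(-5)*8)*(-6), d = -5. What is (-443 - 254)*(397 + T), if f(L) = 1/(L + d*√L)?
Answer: (-276709*√5 + 1417001*I/5)/(√5 - I) ≈ -2.7782e+5 + 2493.7*I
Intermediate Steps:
f(L) = 1/(L - 5*√L)
T = -48/(-5 - 5*I*√5) (T = (8/(-5 - 5*I*√5))*(-6) = -48/(-5 - 5*I*√5) ≈ 1.6 - 3.5777*I)
(-443 - 254)*(397 + T) = (-443 - 254)*(397 + (8/5 - 8*I*√5/5)) = -697*(1993/5 - 8*I*√5/5) = -1389121/5 + 5576*I*√5/5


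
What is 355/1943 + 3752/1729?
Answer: 1129133/479921 ≈ 2.3527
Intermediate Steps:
355/1943 + 3752/1729 = 355*(1/1943) + 3752*(1/1729) = 355/1943 + 536/247 = 1129133/479921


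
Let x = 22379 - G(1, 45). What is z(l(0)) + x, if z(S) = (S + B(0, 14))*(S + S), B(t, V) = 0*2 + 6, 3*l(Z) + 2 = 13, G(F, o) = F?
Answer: 202040/9 ≈ 22449.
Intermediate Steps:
l(Z) = 11/3 (l(Z) = -⅔ + (⅓)*13 = -⅔ + 13/3 = 11/3)
B(t, V) = 6 (B(t, V) = 0 + 6 = 6)
z(S) = 2*S*(6 + S) (z(S) = (S + 6)*(S + S) = (6 + S)*(2*S) = 2*S*(6 + S))
x = 22378 (x = 22379 - 1*1 = 22379 - 1 = 22378)
z(l(0)) + x = 2*(11/3)*(6 + 11/3) + 22378 = 2*(11/3)*(29/3) + 22378 = 638/9 + 22378 = 202040/9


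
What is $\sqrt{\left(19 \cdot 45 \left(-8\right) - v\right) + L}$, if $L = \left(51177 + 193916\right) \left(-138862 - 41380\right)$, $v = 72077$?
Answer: $3 i \sqrt{4908459047} \approx 2.1018 \cdot 10^{5} i$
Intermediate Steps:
$L = -44176052506$ ($L = 245093 \left(-180242\right) = -44176052506$)
$\sqrt{\left(19 \cdot 45 \left(-8\right) - v\right) + L} = \sqrt{\left(19 \cdot 45 \left(-8\right) - 72077\right) - 44176052506} = \sqrt{\left(855 \left(-8\right) - 72077\right) - 44176052506} = \sqrt{\left(-6840 - 72077\right) - 44176052506} = \sqrt{-78917 - 44176052506} = \sqrt{-44176131423} = 3 i \sqrt{4908459047}$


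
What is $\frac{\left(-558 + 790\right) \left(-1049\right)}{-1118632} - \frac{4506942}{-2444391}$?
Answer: $\frac{234854003843}{113932249713} \approx 2.0613$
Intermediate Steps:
$\frac{\left(-558 + 790\right) \left(-1049\right)}{-1118632} - \frac{4506942}{-2444391} = 232 \left(-1049\right) \left(- \frac{1}{1118632}\right) - - \frac{1502314}{814797} = \left(-243368\right) \left(- \frac{1}{1118632}\right) + \frac{1502314}{814797} = \frac{30421}{139829} + \frac{1502314}{814797} = \frac{234854003843}{113932249713}$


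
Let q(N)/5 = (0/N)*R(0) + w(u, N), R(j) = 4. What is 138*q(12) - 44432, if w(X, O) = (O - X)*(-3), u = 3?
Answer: -63062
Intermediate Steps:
w(X, O) = -3*O + 3*X
q(N) = 45 - 15*N (q(N) = 5*((0/N)*4 + (-3*N + 3*3)) = 5*(0*4 + (-3*N + 9)) = 5*(0 + (9 - 3*N)) = 5*(9 - 3*N) = 45 - 15*N)
138*q(12) - 44432 = 138*(45 - 15*12) - 44432 = 138*(45 - 180) - 44432 = 138*(-135) - 44432 = -18630 - 44432 = -63062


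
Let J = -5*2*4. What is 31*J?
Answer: -1240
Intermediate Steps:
J = -40 (J = -10*4 = -40)
31*J = 31*(-40) = -1240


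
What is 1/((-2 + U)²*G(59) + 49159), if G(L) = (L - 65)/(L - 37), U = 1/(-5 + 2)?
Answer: 33/1622198 ≈ 2.0343e-5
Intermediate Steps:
U = -⅓ (U = 1/(-3) = -⅓ ≈ -0.33333)
G(L) = (-65 + L)/(-37 + L)
1/((-2 + U)²*G(59) + 49159) = 1/((-2 - ⅓)²*((-65 + 59)/(-37 + 59)) + 49159) = 1/((-7/3)²*(-6/22) + 49159) = 1/(49*((1/22)*(-6))/9 + 49159) = 1/((49/9)*(-3/11) + 49159) = 1/(-49/33 + 49159) = 1/(1622198/33) = 33/1622198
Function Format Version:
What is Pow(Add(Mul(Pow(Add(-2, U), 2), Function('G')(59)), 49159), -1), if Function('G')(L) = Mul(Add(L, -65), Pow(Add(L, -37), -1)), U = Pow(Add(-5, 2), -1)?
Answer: Rational(33, 1622198) ≈ 2.0343e-5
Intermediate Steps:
U = Rational(-1, 3) (U = Pow(-3, -1) = Rational(-1, 3) ≈ -0.33333)
Function('G')(L) = Mul(Pow(Add(-37, L), -1), Add(-65, L)) (Function('G')(L) = Mul(Add(-65, L), Pow(Add(-37, L), -1)) = Mul(Pow(Add(-37, L), -1), Add(-65, L)))
Pow(Add(Mul(Pow(Add(-2, U), 2), Function('G')(59)), 49159), -1) = Pow(Add(Mul(Pow(Add(-2, Rational(-1, 3)), 2), Mul(Pow(Add(-37, 59), -1), Add(-65, 59))), 49159), -1) = Pow(Add(Mul(Pow(Rational(-7, 3), 2), Mul(Pow(22, -1), -6)), 49159), -1) = Pow(Add(Mul(Rational(49, 9), Mul(Rational(1, 22), -6)), 49159), -1) = Pow(Add(Mul(Rational(49, 9), Rational(-3, 11)), 49159), -1) = Pow(Add(Rational(-49, 33), 49159), -1) = Pow(Rational(1622198, 33), -1) = Rational(33, 1622198)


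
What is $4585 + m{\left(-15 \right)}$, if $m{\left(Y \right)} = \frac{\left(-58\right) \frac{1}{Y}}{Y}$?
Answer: $\frac{1031567}{225} \approx 4584.7$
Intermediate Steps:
$m{\left(Y \right)} = - \frac{58}{Y^{2}}$
$4585 + m{\left(-15 \right)} = 4585 - \frac{58}{225} = \frac{1031567}{225}$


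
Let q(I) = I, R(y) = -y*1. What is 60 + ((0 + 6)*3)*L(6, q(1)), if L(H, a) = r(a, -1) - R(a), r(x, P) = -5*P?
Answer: 168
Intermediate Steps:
R(y) = -y
L(H, a) = 5 + a (L(H, a) = -5*(-1) - (-1)*a = 5 + a)
60 + ((0 + 6)*3)*L(6, q(1)) = 60 + ((0 + 6)*3)*(5 + 1) = 60 + (6*3)*6 = 60 + 18*6 = 60 + 108 = 168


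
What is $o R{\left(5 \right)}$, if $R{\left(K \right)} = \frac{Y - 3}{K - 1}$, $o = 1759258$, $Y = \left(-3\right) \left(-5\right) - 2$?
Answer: $4398145$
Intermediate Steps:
$Y = 13$ ($Y = 15 - 2 = 13$)
$R{\left(K \right)} = \frac{10}{-1 + K}$ ($R{\left(K \right)} = \frac{13 - 3}{K - 1} = \frac{10}{-1 + K}$)
$o R{\left(5 \right)} = 1759258 \frac{10}{-1 + 5} = 1759258 \cdot \frac{10}{4} = 1759258 \cdot 10 \cdot \frac{1}{4} = 1759258 \cdot \frac{5}{2} = 4398145$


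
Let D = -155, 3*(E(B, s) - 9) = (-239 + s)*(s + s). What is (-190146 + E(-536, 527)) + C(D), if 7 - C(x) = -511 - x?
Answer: -88590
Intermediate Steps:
E(B, s) = 9 + 2*s*(-239 + s)/3 (E(B, s) = 9 + ((-239 + s)*(s + s))/3 = 9 + ((-239 + s)*(2*s))/3 = 9 + (2*s*(-239 + s))/3 = 9 + 2*s*(-239 + s)/3)
C(x) = 518 + x (C(x) = 7 - (-511 - x) = 7 + (511 + x) = 518 + x)
(-190146 + E(-536, 527)) + C(D) = (-190146 + (9 - 478/3*527 + (⅔)*527²)) + (518 - 155) = (-190146 + (9 - 251906/3 + (⅔)*277729)) + 363 = (-190146 + (9 - 251906/3 + 555458/3)) + 363 = (-190146 + 101193) + 363 = -88953 + 363 = -88590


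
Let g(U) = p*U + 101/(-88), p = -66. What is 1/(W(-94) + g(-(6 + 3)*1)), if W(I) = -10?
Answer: 88/51291 ≈ 0.0017157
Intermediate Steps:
g(U) = -101/88 - 66*U (g(U) = -66*U + 101/(-88) = -66*U + 101*(-1/88) = -66*U - 101/88 = -101/88 - 66*U)
1/(W(-94) + g(-(6 + 3)*1)) = 1/(-10 + (-101/88 - 66*(-(6 + 3)))) = 1/(-10 + (-101/88 - 66*(-1*9))) = 1/(-10 + (-101/88 - (-594))) = 1/(-10 + (-101/88 - 66*(-9))) = 1/(-10 + (-101/88 + 594)) = 1/(-10 + 52171/88) = 1/(51291/88) = 88/51291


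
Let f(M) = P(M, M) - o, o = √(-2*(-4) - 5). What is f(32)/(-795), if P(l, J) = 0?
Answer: √3/795 ≈ 0.0021787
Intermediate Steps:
o = √3 (o = √(8 - 5) = √3 ≈ 1.7320)
f(M) = -√3 (f(M) = 0 - √3 = -√3)
f(32)/(-795) = -√3/(-795) = -√3*(-1/795) = √3/795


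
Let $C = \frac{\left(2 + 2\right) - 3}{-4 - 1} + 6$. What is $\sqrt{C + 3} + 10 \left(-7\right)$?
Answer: $-70 + \frac{2 \sqrt{55}}{5} \approx -67.034$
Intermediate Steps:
$C = \frac{29}{5}$ ($C = \frac{4 - 3}{-5} + 6 = 1 \left(- \frac{1}{5}\right) + 6 = - \frac{1}{5} + 6 = \frac{29}{5} \approx 5.8$)
$\sqrt{C + 3} + 10 \left(-7\right) = \sqrt{\frac{29}{5} + 3} + 10 \left(-7\right) = \sqrt{\frac{44}{5}} - 70 = \frac{2 \sqrt{55}}{5} - 70 = -70 + \frac{2 \sqrt{55}}{5}$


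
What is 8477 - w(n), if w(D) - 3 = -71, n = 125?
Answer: 8545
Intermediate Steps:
w(D) = -68 (w(D) = 3 - 71 = -68)
8477 - w(n) = 8477 - 1*(-68) = 8477 + 68 = 8545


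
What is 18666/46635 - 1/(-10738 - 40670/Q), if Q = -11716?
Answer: 391348273528/977514198605 ≈ 0.40035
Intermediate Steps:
18666/46635 - 1/(-10738 - 40670/Q) = 18666/46635 - 1/(-10738 - 40670/(-11716)) = 18666*(1/46635) - 1/(-10738 - 40670*(-1/11716)) = 6222/15545 - 1/(-10738 + 20335/5858) = 6222/15545 - 1/(-62882869/5858) = 6222/15545 - 1*(-5858/62882869) = 6222/15545 + 5858/62882869 = 391348273528/977514198605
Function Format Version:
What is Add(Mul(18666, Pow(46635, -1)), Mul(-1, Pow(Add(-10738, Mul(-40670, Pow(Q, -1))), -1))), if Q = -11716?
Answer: Rational(391348273528, 977514198605) ≈ 0.40035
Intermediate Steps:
Add(Mul(18666, Pow(46635, -1)), Mul(-1, Pow(Add(-10738, Mul(-40670, Pow(Q, -1))), -1))) = Add(Mul(18666, Pow(46635, -1)), Mul(-1, Pow(Add(-10738, Mul(-40670, Pow(-11716, -1))), -1))) = Add(Mul(18666, Rational(1, 46635)), Mul(-1, Pow(Add(-10738, Mul(-40670, Rational(-1, 11716))), -1))) = Add(Rational(6222, 15545), Mul(-1, Pow(Add(-10738, Rational(20335, 5858)), -1))) = Add(Rational(6222, 15545), Mul(-1, Pow(Rational(-62882869, 5858), -1))) = Add(Rational(6222, 15545), Mul(-1, Rational(-5858, 62882869))) = Add(Rational(6222, 15545), Rational(5858, 62882869)) = Rational(391348273528, 977514198605)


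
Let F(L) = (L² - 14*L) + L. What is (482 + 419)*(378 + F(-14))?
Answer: 681156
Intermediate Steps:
F(L) = L² - 13*L
(482 + 419)*(378 + F(-14)) = (482 + 419)*(378 - 14*(-13 - 14)) = 901*(378 - 14*(-27)) = 901*(378 + 378) = 901*756 = 681156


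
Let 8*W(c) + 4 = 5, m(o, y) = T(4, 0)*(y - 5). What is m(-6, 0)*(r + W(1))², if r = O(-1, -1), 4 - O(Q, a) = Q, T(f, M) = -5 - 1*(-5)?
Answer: 0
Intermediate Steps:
T(f, M) = 0 (T(f, M) = -5 + 5 = 0)
m(o, y) = 0 (m(o, y) = 0*(y - 5) = 0*(-5 + y) = 0)
O(Q, a) = 4 - Q
W(c) = ⅛ (W(c) = -½ + (⅛)*5 = -½ + 5/8 = ⅛)
r = 5 (r = 4 - 1*(-1) = 4 + 1 = 5)
m(-6, 0)*(r + W(1))² = 0*(5 + ⅛)² = 0*(41/8)² = 0*(1681/64) = 0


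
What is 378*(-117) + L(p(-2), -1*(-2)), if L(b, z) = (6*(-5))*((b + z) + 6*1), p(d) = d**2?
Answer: -44586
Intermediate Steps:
L(b, z) = -180 - 30*b - 30*z (L(b, z) = -30*((b + z) + 6) = -30*(6 + b + z) = -180 - 30*b - 30*z)
378*(-117) + L(p(-2), -1*(-2)) = 378*(-117) + (-180 - 30*(-2)**2 - (-30)*(-2)) = -44226 + (-180 - 30*4 - 30*2) = -44226 + (-180 - 120 - 60) = -44226 - 360 = -44586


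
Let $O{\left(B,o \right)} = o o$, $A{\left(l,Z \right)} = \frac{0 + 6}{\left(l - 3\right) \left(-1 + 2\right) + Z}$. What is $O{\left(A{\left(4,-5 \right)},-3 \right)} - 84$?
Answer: $-75$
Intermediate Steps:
$A{\left(l,Z \right)} = \frac{6}{-3 + Z + l}$ ($A{\left(l,Z \right)} = \frac{6}{\left(-3 + l\right) 1 + Z} = \frac{6}{\left(-3 + l\right) + Z} = \frac{6}{-3 + Z + l}$)
$O{\left(B,o \right)} = o^{2}$
$O{\left(A{\left(4,-5 \right)},-3 \right)} - 84 = \left(-3\right)^{2} - 84 = 9 - 84 = -75$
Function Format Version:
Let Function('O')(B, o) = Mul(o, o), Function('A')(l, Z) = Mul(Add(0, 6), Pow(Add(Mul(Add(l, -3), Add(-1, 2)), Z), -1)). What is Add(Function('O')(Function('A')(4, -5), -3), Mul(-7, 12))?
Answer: -75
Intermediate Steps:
Function('A')(l, Z) = Mul(6, Pow(Add(-3, Z, l), -1)) (Function('A')(l, Z) = Mul(6, Pow(Add(Mul(Add(-3, l), 1), Z), -1)) = Mul(6, Pow(Add(Add(-3, l), Z), -1)) = Mul(6, Pow(Add(-3, Z, l), -1)))
Function('O')(B, o) = Pow(o, 2)
Add(Function('O')(Function('A')(4, -5), -3), Mul(-7, 12)) = Add(Pow(-3, 2), Mul(-7, 12)) = Add(9, -84) = -75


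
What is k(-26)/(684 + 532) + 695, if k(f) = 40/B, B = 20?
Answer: 422561/608 ≈ 695.00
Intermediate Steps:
k(f) = 2 (k(f) = 40/20 = 40*(1/20) = 2)
k(-26)/(684 + 532) + 695 = 2/(684 + 532) + 695 = 2/1216 + 695 = 2*(1/1216) + 695 = 1/608 + 695 = 422561/608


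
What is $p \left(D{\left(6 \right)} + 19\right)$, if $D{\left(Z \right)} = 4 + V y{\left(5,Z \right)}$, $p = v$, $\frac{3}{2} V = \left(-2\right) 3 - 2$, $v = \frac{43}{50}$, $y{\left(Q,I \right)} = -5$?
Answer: $\frac{6407}{150} \approx 42.713$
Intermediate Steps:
$v = \frac{43}{50}$ ($v = 43 \cdot \frac{1}{50} = \frac{43}{50} \approx 0.86$)
$V = - \frac{16}{3}$ ($V = \frac{2 \left(\left(-2\right) 3 - 2\right)}{3} = \frac{2 \left(-6 - 2\right)}{3} = \frac{2}{3} \left(-8\right) = - \frac{16}{3} \approx -5.3333$)
$p = \frac{43}{50} \approx 0.86$
$D{\left(Z \right)} = \frac{92}{3}$ ($D{\left(Z \right)} = 4 - - \frac{80}{3} = 4 + \frac{80}{3} = \frac{92}{3}$)
$p \left(D{\left(6 \right)} + 19\right) = \frac{43 \left(\frac{92}{3} + 19\right)}{50} = \frac{43}{50} \cdot \frac{149}{3} = \frac{6407}{150}$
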